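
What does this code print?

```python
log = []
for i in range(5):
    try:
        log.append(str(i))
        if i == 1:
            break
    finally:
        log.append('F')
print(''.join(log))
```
0F1F

finally runs even when breaking out of loop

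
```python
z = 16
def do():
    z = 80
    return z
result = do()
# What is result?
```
80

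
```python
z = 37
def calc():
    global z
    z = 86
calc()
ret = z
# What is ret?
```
86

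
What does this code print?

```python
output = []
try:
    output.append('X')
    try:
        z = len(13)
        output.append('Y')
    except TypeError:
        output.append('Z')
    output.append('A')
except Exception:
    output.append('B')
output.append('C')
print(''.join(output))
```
XZAC

Inner exception caught by inner handler, outer continues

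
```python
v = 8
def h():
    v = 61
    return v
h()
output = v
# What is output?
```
8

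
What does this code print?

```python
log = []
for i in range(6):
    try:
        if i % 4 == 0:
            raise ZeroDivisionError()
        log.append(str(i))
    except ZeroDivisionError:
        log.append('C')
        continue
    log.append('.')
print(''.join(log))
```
C1.2.3.C5.

continue in except skips rest of loop body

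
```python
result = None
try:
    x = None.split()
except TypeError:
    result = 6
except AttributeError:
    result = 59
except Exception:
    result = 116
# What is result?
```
59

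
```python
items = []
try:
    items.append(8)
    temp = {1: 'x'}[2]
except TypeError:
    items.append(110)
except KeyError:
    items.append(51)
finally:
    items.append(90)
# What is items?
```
[8, 51, 90]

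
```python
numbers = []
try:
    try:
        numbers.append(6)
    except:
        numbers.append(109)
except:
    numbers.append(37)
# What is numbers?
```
[6]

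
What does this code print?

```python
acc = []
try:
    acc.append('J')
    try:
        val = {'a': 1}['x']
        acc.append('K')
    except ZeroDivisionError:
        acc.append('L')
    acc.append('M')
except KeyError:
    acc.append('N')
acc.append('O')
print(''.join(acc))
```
JNO

Inner handler doesn't match, propagates to outer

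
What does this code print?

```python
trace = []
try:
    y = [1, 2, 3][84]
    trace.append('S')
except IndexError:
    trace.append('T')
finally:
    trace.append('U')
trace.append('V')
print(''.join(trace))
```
TUV

finally always runs, even after exception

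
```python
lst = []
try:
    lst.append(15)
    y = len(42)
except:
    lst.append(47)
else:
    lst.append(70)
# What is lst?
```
[15, 47]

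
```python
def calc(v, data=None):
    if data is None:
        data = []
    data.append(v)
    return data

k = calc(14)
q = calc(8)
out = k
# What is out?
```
[14]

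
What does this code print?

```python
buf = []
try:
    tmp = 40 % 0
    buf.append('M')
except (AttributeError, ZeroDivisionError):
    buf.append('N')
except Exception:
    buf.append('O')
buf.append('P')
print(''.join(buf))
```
NP

ZeroDivisionError matches tuple containing it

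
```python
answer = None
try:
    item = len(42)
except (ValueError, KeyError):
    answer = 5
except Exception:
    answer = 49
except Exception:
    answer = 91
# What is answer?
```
49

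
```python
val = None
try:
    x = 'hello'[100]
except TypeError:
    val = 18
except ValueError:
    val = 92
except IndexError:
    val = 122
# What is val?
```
122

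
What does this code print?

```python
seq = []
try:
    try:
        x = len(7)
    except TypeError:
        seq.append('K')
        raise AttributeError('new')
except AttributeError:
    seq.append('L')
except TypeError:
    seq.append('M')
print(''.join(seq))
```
KL

New AttributeError raised, caught by outer AttributeError handler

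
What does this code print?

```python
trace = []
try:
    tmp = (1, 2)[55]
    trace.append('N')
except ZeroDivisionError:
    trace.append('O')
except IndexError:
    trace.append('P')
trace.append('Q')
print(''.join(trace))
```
PQ

IndexError is caught by its specific handler, not ZeroDivisionError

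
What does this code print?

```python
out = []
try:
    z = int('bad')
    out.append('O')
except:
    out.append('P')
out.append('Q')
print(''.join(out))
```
PQ

Exception raised in try, caught by bare except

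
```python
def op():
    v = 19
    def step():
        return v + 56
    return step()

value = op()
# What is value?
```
75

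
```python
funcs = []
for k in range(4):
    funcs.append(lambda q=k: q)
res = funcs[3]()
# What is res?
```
3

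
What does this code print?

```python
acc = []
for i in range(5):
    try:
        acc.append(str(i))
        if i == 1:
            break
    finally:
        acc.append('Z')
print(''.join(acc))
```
0Z1Z

finally runs even when breaking out of loop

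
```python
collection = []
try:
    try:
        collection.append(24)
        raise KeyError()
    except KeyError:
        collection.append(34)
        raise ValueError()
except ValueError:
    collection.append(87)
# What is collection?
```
[24, 34, 87]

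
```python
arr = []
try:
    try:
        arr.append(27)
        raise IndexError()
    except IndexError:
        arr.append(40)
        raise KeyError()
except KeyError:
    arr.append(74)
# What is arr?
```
[27, 40, 74]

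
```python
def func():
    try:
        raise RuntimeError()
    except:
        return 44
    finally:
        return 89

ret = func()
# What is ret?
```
89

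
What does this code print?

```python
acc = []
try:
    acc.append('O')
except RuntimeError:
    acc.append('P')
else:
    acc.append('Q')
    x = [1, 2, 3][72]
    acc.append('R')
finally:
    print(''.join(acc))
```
OQ

Try succeeds, else appends 'Q', IndexError in else is uncaught, finally prints before exception propagates ('R' never appended)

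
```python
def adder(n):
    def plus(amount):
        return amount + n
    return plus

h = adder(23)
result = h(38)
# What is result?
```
61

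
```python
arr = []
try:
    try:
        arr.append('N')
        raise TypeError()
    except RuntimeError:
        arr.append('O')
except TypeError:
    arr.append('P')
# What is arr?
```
['N', 'P']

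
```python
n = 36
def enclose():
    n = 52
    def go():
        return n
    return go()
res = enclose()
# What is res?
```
52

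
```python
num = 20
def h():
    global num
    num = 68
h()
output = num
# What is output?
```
68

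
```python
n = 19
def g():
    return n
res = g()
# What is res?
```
19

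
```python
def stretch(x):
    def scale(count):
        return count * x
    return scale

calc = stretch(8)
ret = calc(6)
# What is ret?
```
48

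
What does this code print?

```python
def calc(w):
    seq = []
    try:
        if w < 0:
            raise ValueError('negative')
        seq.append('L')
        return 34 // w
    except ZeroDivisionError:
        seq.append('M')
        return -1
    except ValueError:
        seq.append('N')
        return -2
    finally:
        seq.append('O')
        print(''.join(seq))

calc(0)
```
LMO

w=0 causes ZeroDivisionError, caught, finally prints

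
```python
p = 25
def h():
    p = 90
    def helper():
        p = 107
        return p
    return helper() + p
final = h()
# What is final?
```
197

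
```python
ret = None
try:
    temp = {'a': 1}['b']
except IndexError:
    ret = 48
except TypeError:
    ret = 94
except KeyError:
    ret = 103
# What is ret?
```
103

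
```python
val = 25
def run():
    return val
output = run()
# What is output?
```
25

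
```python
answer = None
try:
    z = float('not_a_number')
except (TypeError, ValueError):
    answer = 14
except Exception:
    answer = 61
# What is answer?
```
14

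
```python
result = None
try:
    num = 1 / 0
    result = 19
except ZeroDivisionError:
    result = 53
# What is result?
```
53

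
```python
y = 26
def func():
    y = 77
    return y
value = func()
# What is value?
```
77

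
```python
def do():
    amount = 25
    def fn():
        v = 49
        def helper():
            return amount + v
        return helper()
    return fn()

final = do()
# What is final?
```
74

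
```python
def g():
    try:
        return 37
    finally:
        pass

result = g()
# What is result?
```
37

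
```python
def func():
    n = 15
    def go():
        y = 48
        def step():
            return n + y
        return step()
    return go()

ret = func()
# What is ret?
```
63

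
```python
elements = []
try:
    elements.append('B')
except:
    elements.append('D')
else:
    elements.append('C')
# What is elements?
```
['B', 'C']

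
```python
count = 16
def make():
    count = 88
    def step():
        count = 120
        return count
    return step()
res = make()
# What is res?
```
120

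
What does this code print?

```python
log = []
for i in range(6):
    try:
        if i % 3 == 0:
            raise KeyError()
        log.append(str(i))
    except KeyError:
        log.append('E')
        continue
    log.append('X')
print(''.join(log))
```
E1X2XE4X5X

continue in except skips rest of loop body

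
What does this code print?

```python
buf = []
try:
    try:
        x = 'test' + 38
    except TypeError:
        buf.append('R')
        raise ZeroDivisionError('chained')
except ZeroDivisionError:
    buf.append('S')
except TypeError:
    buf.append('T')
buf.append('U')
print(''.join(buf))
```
RSU

ZeroDivisionError raised and caught, original TypeError not re-raised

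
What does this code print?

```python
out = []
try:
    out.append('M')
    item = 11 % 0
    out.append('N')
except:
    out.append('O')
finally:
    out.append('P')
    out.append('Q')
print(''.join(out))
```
MOPQ

Code before exception runs, then except, then all of finally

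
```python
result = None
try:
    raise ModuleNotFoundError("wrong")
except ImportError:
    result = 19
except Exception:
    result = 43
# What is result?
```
19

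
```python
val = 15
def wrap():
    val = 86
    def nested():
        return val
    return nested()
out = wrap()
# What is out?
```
86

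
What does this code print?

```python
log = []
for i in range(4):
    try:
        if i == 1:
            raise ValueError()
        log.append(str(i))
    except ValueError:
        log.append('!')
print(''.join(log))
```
0!23

Exception on i=1 caught, loop continues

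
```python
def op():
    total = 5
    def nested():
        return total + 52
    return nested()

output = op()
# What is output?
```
57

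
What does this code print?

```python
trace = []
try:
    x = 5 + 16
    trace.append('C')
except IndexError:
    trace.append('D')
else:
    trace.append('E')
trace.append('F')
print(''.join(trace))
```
CEF

else block runs when no exception occurs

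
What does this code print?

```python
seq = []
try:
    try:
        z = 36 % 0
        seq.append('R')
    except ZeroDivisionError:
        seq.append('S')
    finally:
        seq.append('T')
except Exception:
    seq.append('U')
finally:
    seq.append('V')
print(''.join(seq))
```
STV

Both finally blocks run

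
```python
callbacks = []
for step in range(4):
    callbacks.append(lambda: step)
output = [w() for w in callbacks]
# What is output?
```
[3, 3, 3, 3]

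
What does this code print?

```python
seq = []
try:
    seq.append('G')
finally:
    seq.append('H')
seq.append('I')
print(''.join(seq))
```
GHI

try/finally without except, no exception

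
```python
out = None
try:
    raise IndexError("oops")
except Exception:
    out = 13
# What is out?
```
13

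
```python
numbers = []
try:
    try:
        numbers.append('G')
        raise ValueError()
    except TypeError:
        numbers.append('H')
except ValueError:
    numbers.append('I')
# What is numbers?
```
['G', 'I']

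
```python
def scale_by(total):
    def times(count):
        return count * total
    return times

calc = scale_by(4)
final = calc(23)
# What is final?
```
92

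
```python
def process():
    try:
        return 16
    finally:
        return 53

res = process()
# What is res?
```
53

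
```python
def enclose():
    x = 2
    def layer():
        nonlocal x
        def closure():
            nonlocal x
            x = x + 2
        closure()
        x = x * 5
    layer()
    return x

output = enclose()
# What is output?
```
20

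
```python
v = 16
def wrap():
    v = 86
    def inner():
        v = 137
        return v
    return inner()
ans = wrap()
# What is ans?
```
137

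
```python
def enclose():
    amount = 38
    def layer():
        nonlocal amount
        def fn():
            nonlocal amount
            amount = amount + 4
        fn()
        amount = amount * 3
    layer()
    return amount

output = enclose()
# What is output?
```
126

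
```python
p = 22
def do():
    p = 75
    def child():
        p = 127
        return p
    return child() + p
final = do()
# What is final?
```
202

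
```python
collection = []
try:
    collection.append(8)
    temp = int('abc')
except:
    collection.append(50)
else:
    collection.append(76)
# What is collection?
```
[8, 50]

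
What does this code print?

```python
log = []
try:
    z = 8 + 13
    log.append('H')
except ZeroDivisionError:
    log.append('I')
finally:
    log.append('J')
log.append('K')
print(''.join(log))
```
HJK

finally runs after normal execution too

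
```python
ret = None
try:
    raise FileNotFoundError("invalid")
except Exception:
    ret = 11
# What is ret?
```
11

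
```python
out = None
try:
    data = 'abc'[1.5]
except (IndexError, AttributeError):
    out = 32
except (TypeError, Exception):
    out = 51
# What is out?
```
51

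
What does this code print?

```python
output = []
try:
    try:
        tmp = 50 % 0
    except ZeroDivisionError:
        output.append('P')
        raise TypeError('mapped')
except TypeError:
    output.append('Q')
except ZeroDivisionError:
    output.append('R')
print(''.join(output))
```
PQ

New TypeError raised, caught by outer TypeError handler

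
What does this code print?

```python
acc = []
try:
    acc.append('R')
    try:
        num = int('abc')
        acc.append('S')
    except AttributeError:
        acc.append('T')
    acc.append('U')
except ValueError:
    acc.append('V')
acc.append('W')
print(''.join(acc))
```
RVW

Inner handler doesn't match, propagates to outer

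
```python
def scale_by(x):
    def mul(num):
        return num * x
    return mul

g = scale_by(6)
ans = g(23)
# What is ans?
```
138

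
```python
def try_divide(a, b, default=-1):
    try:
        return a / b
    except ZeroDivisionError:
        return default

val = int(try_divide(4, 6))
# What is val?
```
0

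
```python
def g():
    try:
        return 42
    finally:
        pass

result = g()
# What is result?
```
42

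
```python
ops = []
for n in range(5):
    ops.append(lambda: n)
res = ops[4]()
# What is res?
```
4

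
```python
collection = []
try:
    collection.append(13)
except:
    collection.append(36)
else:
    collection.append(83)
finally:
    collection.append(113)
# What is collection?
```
[13, 83, 113]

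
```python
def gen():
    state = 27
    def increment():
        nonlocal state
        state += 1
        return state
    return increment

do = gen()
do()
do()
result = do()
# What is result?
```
30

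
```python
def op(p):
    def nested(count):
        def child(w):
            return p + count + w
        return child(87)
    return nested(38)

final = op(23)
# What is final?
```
148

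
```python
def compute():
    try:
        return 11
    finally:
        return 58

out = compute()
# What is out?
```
58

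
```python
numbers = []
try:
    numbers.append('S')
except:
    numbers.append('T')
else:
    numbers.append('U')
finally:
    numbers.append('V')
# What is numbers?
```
['S', 'U', 'V']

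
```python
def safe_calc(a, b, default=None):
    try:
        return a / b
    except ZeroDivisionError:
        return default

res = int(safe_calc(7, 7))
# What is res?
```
1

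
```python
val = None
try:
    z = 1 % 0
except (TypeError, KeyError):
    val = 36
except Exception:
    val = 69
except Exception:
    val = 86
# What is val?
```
69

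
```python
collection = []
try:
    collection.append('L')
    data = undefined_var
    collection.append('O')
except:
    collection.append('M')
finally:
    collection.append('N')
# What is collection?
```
['L', 'M', 'N']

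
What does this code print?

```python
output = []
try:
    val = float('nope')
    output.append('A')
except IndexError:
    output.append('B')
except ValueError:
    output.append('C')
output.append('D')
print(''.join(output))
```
CD

ValueError is caught by its specific handler, not IndexError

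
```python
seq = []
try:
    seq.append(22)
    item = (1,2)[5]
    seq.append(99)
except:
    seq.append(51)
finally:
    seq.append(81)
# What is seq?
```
[22, 51, 81]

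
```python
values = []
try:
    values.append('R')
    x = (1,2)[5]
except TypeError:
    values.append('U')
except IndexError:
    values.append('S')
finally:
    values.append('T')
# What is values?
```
['R', 'S', 'T']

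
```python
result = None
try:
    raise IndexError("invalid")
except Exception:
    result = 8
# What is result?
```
8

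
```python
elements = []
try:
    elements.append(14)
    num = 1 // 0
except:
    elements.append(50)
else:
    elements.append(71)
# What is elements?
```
[14, 50]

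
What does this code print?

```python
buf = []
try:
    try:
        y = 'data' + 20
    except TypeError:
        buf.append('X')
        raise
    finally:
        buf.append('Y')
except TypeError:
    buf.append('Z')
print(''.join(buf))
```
XYZ

finally runs before re-raised exception propagates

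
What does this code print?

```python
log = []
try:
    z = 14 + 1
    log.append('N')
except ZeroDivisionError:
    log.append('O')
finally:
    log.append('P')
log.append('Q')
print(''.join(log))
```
NPQ

finally runs after normal execution too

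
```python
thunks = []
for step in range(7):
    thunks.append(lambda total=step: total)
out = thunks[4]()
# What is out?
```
4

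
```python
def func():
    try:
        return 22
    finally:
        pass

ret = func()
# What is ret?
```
22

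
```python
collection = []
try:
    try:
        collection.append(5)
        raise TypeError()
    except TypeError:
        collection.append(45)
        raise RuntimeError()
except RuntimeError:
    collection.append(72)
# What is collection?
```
[5, 45, 72]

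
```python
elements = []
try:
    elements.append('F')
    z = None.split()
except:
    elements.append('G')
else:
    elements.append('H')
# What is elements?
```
['F', 'G']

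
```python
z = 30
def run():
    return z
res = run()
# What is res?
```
30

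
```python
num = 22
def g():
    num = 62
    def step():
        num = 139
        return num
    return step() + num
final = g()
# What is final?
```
201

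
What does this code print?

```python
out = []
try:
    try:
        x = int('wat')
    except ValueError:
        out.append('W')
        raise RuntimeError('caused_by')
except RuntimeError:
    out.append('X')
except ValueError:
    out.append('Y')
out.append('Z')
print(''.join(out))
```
WXZ

RuntimeError raised and caught, original ValueError not re-raised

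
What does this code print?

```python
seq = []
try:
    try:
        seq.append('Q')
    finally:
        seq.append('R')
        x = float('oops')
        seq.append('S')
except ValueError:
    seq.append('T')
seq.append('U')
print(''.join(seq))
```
QRTU

Exception in inner finally caught by outer except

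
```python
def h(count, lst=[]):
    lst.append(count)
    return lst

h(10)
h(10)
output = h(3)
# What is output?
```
[10, 10, 3]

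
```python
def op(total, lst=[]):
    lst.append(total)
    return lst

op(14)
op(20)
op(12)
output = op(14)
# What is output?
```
[14, 20, 12, 14]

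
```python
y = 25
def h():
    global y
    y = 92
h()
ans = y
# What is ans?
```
92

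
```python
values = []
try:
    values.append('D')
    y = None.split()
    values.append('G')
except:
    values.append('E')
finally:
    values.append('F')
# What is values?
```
['D', 'E', 'F']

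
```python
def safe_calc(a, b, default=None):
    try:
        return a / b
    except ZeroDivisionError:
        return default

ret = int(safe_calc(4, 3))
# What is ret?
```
1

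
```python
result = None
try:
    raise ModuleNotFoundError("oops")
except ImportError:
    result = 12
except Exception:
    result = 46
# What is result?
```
12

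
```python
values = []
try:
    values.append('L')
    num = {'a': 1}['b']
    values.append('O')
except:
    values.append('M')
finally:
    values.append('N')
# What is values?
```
['L', 'M', 'N']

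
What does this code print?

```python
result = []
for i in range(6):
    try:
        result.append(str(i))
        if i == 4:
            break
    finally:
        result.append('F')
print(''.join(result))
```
0F1F2F3F4F

finally runs even when breaking out of loop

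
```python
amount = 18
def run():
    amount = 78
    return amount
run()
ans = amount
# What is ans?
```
18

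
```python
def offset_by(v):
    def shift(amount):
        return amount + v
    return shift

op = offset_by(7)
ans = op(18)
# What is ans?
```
25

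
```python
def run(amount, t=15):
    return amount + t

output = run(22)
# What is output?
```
37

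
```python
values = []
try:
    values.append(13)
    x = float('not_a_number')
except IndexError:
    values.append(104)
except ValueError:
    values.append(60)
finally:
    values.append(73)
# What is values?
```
[13, 60, 73]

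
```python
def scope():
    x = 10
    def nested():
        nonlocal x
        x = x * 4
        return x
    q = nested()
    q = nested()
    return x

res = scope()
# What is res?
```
160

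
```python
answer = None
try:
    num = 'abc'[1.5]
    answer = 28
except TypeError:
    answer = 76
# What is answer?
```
76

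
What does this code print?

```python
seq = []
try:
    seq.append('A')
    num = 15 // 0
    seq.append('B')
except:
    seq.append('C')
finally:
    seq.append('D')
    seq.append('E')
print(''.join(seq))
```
ACDE

Code before exception runs, then except, then all of finally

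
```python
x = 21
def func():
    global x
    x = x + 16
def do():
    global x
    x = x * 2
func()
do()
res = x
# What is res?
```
74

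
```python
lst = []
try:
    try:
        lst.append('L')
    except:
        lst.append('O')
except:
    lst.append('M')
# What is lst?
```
['L']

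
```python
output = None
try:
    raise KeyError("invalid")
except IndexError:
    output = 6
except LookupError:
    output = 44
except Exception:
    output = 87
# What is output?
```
44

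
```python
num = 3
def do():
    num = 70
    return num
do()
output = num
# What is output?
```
3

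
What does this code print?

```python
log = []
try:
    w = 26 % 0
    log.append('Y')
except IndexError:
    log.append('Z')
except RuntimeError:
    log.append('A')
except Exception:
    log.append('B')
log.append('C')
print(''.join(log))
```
BC

ZeroDivisionError not specifically caught, falls to Exception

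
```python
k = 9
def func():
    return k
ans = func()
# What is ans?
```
9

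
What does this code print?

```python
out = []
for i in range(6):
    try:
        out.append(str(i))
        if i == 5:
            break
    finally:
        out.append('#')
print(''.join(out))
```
0#1#2#3#4#5#

finally runs even when breaking out of loop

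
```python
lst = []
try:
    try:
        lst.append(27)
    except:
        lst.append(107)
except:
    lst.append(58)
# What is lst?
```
[27]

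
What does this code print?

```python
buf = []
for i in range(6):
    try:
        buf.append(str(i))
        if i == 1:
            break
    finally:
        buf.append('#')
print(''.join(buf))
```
0#1#

finally runs even when breaking out of loop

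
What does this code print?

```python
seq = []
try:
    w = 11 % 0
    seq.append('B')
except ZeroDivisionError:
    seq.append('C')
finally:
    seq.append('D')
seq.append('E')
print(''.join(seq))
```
CDE

finally always runs, even after exception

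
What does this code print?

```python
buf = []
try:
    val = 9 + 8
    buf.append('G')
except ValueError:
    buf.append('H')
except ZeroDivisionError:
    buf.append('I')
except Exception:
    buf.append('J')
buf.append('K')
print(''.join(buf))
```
GK

No exception, try block completes normally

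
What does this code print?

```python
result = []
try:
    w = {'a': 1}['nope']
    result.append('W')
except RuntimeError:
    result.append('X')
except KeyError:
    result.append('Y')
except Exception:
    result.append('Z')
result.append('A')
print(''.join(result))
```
YA

KeyError matches before generic Exception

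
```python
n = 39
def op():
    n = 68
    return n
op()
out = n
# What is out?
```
39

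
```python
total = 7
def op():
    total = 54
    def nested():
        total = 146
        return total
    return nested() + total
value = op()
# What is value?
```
200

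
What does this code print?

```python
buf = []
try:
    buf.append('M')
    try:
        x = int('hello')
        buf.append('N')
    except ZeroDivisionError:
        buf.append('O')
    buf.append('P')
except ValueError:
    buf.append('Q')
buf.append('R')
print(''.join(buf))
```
MQR

Inner handler doesn't match, propagates to outer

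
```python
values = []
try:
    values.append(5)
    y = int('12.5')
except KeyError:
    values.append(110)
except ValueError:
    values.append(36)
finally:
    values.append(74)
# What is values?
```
[5, 36, 74]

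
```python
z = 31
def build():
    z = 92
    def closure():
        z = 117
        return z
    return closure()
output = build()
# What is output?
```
117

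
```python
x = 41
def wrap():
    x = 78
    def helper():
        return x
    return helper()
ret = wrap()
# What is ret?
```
78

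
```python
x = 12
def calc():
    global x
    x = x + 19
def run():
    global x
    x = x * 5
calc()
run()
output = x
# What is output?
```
155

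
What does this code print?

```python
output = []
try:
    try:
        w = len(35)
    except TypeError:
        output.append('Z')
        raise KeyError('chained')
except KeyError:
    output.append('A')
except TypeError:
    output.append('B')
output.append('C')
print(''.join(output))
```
ZAC

KeyError raised and caught, original TypeError not re-raised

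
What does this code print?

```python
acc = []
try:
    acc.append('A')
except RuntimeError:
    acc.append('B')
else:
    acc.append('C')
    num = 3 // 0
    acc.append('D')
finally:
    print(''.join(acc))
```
AC

Try succeeds, else appends 'C', ZeroDivisionError in else is uncaught, finally prints before exception propagates ('D' never appended)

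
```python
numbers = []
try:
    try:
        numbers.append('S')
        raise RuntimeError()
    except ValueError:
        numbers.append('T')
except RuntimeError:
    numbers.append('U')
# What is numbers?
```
['S', 'U']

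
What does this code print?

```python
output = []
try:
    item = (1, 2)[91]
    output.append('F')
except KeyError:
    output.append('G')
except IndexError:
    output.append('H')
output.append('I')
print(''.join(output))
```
HI

IndexError is caught by its specific handler, not KeyError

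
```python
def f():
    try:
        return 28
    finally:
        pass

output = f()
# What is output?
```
28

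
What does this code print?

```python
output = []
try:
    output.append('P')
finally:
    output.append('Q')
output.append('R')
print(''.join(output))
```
PQR

try/finally without except, no exception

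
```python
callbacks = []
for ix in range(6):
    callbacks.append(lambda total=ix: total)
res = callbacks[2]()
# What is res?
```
2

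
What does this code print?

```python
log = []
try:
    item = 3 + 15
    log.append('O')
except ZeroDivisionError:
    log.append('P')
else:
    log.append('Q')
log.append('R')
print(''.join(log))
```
OQR

else block runs when no exception occurs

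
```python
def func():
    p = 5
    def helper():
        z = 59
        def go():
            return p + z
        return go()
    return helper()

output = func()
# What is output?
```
64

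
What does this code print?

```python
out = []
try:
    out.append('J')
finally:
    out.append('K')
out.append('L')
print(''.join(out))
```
JKL

try/finally without except, no exception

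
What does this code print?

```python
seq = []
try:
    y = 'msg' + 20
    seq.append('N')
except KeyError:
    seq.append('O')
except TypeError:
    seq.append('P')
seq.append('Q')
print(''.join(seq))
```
PQ

TypeError is caught by its specific handler, not KeyError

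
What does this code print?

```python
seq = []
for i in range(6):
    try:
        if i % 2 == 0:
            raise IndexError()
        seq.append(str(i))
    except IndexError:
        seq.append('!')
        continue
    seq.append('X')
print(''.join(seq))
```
!1X!3X!5X

continue in except skips rest of loop body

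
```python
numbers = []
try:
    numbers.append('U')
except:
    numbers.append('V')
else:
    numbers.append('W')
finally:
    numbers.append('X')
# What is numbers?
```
['U', 'W', 'X']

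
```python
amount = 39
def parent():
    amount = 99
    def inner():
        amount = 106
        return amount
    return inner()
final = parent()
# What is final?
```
106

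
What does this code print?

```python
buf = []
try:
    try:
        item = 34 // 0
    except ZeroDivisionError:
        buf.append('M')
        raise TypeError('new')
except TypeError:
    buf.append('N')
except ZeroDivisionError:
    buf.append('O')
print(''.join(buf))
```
MN

New TypeError raised, caught by outer TypeError handler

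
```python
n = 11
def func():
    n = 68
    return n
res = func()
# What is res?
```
68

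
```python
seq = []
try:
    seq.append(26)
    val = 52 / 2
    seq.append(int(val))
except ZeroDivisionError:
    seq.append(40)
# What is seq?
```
[26, 26]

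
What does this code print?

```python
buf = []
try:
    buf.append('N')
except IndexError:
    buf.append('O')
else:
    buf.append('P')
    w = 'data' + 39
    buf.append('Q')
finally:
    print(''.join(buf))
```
NP

Try succeeds, else appends 'P', TypeError in else is uncaught, finally prints before exception propagates ('Q' never appended)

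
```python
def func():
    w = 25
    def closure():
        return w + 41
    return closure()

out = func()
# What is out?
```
66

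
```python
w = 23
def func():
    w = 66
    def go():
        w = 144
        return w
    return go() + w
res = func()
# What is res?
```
210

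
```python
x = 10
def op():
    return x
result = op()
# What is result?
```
10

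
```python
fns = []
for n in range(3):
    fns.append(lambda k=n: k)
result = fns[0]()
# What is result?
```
0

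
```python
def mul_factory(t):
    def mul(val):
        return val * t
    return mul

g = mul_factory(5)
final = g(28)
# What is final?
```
140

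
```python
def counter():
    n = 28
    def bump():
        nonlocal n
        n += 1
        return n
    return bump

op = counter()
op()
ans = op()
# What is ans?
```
30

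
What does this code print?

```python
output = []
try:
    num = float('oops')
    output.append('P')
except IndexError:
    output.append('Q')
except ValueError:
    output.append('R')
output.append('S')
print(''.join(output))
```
RS

ValueError is caught by its specific handler, not IndexError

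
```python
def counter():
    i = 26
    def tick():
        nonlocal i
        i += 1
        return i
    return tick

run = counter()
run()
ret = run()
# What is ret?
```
28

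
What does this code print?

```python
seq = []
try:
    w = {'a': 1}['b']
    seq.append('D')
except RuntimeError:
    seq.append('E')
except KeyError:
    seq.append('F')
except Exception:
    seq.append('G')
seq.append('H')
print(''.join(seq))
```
FH

KeyError matches before generic Exception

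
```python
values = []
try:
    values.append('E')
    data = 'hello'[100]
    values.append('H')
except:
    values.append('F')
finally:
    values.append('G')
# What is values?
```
['E', 'F', 'G']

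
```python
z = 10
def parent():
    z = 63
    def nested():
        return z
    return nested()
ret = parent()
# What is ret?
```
63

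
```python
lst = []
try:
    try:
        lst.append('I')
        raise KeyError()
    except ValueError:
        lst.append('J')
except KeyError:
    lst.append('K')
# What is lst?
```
['I', 'K']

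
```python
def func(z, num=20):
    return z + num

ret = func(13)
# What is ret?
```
33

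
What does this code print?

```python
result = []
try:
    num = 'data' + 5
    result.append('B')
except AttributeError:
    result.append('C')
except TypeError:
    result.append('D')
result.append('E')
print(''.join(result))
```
DE

TypeError is caught by its specific handler, not AttributeError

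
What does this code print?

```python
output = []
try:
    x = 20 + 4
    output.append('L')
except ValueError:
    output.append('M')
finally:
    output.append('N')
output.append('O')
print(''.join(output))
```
LNO

finally runs after normal execution too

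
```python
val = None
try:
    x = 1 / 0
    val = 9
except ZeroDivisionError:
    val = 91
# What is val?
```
91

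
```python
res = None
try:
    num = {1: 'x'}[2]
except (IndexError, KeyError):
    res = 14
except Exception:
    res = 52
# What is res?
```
14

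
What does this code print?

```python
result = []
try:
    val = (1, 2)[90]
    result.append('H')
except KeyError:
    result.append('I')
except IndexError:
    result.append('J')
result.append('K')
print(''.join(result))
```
JK

IndexError is caught by its specific handler, not KeyError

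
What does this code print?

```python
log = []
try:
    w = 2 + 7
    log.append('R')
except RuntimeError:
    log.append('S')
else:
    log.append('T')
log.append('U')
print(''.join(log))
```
RTU

else block runs when no exception occurs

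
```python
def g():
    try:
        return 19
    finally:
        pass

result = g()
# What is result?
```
19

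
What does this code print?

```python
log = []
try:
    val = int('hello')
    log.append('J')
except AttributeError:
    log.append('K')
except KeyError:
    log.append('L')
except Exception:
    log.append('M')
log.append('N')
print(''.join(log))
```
MN

ValueError not specifically caught, falls to Exception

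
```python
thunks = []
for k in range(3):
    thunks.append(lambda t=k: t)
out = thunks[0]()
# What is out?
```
0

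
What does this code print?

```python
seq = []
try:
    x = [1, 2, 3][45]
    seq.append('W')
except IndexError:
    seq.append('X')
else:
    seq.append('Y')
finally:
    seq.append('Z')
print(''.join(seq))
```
XZ

Exception: except runs, else skipped, finally runs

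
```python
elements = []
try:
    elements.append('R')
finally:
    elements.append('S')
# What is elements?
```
['R', 'S']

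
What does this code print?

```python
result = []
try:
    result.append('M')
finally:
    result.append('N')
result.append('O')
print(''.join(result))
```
MNO

try/finally without except, no exception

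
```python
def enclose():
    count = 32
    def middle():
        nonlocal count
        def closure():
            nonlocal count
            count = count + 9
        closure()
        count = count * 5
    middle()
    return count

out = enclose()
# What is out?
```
205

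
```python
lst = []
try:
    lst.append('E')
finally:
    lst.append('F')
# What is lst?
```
['E', 'F']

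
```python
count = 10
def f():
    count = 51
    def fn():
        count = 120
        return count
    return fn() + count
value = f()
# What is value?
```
171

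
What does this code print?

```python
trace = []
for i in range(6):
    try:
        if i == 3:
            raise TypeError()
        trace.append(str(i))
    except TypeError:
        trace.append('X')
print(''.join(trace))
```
012X45

Exception on i=3 caught, loop continues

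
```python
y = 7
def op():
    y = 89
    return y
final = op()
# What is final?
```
89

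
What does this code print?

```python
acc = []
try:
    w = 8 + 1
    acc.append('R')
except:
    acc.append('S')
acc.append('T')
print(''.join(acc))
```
RT

No exception, try block completes normally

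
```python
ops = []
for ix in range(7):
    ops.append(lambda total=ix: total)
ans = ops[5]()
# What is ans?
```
5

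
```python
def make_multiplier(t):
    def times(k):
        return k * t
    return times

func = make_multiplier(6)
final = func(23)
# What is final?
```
138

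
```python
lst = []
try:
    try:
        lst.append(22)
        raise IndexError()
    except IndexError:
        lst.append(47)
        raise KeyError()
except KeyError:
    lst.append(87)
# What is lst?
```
[22, 47, 87]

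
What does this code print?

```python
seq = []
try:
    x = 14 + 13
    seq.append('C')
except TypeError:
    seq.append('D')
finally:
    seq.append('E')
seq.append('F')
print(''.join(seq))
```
CEF

finally runs after normal execution too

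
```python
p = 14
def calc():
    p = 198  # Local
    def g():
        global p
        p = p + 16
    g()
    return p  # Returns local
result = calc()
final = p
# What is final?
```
30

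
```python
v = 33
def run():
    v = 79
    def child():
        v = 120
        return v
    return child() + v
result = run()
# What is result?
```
199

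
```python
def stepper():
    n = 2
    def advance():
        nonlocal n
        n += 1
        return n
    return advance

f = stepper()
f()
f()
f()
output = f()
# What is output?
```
6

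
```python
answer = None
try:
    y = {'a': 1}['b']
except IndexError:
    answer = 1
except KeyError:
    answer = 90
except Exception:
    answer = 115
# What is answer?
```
90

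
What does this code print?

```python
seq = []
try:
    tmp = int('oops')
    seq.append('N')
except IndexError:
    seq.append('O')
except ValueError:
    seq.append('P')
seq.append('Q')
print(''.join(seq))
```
PQ

ValueError is caught by its specific handler, not IndexError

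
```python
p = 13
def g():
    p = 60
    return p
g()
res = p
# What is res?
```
13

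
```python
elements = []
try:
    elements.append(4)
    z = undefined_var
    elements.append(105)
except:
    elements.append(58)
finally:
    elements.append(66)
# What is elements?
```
[4, 58, 66]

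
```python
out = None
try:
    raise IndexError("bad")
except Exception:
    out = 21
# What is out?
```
21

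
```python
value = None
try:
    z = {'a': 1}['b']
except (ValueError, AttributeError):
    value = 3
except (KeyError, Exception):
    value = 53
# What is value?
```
53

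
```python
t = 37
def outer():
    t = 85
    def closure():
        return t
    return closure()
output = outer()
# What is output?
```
85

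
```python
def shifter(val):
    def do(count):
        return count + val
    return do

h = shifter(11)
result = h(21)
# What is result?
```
32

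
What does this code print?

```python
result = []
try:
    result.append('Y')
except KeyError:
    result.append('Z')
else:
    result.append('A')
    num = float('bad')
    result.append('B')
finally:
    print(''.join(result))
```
YA

Try succeeds, else appends 'A', ValueError in else is uncaught, finally prints before exception propagates ('B' never appended)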